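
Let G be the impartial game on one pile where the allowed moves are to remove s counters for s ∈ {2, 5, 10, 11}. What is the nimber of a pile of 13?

3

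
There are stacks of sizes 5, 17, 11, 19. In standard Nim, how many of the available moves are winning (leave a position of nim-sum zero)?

Nim-sum: 5 ⊕ 17 ⊕ 11 ⊕ 19 = 12.
The overall nim-sum is X = 12. A stack of size p has a winning move iff p XOR X < p (reduce it to p XOR X).
  5: 5 XOR 12 = 9 ≥ 5 — no move.
  17: 17 XOR 12 = 29 ≥ 17 — no move.
  11: 11 XOR 12 = 7 < 11 — winning move (to 7).
  19: 19 XOR 12 = 31 ≥ 19 — no move.
That gives 1 winning move.

1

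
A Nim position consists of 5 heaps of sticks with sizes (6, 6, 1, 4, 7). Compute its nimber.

Write each in binary and XOR column by column:
  110  (6)
  110  (6)
  001  (1)
  100  (4)
  111  (7)
  ---
  010  (2)

2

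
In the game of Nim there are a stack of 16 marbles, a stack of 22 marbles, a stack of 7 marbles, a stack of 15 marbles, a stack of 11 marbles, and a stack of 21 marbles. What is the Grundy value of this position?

Nim-sum: 16 XOR 22 XOR 7 XOR 15 XOR 11 XOR 21 = 16.

16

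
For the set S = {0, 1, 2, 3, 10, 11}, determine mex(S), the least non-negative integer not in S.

4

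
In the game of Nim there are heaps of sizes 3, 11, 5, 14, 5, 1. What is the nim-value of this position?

Nim-sum: 3 ⊕ 11 ⊕ 5 ⊕ 14 ⊕ 5 ⊕ 1 = 7.

7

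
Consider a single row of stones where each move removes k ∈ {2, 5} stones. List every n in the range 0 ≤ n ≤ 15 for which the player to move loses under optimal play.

0, 1, 4, 7, 8, 11, 14, 15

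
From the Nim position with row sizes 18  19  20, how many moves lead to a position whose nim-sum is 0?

3

In binary:
  10010  (18)
  10011  (19)
  10100  (20)
  -----
  10101  (21)
The overall nim-sum is X = 21. A row of size p has a winning move iff p XOR X < p (reduce it to p XOR X).
  18: 18 XOR 21 = 7 < 18 — winning move (to 7).
  19: 19 XOR 21 = 6 < 19 — winning move (to 6).
  20: 20 XOR 21 = 1 < 20 — winning move (to 1).
That gives 3 winning moves.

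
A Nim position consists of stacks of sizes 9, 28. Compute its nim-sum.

21

Bitwise XOR of the heap sizes:
  01001  (9)
  11100  (28)
  -----
  10101  (21)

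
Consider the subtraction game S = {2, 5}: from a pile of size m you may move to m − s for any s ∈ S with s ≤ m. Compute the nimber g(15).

0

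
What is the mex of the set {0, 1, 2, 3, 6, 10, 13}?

4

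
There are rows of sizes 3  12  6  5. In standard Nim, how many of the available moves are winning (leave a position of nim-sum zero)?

1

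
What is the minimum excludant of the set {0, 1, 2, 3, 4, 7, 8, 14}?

The values 0, 1, 2, 3, 4 are all present; 5 is the first non-negative integer missing from the set.

5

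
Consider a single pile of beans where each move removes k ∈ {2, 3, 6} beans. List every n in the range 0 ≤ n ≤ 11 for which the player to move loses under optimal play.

Compute g(0), g(1), … for moves {2, 3, 6}:
k:     0  1  2  3  4  5  6  7  8  9 10 11
g(k):  0  0  1  1  2  0  3  1  2  0  0  1
The P-positions (g = 0) in 0..11 are 0, 1, 5, 9, 10.

0, 1, 5, 9, 10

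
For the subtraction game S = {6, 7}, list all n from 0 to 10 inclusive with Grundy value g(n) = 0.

Compute g(0), g(1), … for moves {6, 7}:
g(0) = mex{} = 0
g(1) = mex{} = 0
g(2) = mex{} = 0
g(3) = mex{} = 0
g(4) = mex{} = 0
g(5) = mex{} = 0
g(6) = mex{0} = 1
g(7) = mex{0} = 1
g(8) = mex{0} = 1
g(9) = mex{0} = 1
g(10) = mex{0} = 1
The P-positions (g = 0) in 0..10 are 0, 1, 2, 3, 4, 5.

0, 1, 2, 3, 4, 5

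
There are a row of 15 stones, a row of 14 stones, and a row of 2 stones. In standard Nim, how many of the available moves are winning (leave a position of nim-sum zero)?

3

Compute the nim-sum pairwise:
15 XOR 14 = 1
1 XOR 2 = 3
The overall nim-sum is X = 3. A row of size p has a winning move iff p XOR X < p (reduce it to p XOR X).
  15: 15 XOR 3 = 12 < 15 — winning move (to 12).
  14: 14 XOR 3 = 13 < 14 — winning move (to 13).
  2: 2 XOR 3 = 1 < 2 — winning move (to 1).
That gives 3 winning moves.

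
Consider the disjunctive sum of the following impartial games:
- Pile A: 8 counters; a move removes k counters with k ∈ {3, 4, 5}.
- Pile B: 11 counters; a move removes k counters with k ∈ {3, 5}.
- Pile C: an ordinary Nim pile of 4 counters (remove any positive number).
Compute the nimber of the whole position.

Build the Grundy sequence for pile A with g(k) = mex{g(k−s) : s ∈ {3, 4, 5}, s ≤ k}:
k:     0  1  2  3  4  5  6  7  8
g(k):  0  0  0  1  1  1  2  2  0
So g(8) = 0.
Build the Grundy sequence for pile B with g(k) = mex{g(k−s) : s ∈ {3, 5}, s ≤ k}:
k:     0  1  2  3  4  5  6  7  8  9 10 11
g(k):  0  0  0  1  1  1  2  2  0  0  0  1
So g(11) = 1.
Pile C is a plain Nim pile of size 4, so its Grundy value is 4.
The value of a disjunctive sum is the nim-sum of the parts.
Combined value = 0 ⊕ 1 ⊕ 4 = 5.

5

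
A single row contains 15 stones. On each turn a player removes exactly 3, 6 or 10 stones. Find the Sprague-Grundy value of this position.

2

Grundy values for subtraction set {3, 6, 10}:
k:     0  1  2  3  4  5  6  7  8  9 10 11 12 13 14 15
g(k):  0  0  0  1  1  1  2  2  2  0  3  3  1  0  0  2
So g(15) = 2.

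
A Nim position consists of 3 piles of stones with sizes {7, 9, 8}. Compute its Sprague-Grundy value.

Nim-sum: 7 ⊕ 9 ⊕ 8 = 6.

6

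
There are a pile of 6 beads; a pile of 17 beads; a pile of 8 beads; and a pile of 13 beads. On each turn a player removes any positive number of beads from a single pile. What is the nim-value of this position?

Compute the nim-sum pairwise:
6 ^ 17 = 23
23 ^ 8 = 31
31 ^ 13 = 18

18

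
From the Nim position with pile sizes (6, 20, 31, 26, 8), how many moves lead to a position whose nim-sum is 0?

3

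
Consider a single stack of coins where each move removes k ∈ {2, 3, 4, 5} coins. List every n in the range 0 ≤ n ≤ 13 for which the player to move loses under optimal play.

0, 1, 7, 8

Grundy values for subtraction set {2, 3, 4, 5}:
k:     0  1  2  3  4  5  6  7  8  9 10 11 12 13
g(k):  0  0  1  1  2  2  3  0  0  1  1  2  2  3
The P-positions (g = 0) in 0..13 are 0, 1, 7, 8.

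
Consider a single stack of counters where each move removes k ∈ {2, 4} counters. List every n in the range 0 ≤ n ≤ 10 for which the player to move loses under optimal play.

0, 1, 6, 7

Grundy values for subtraction set {2, 4}:
k:     0  1  2  3  4  5  6  7  8  9 10
g(k):  0  0  1  1  2  2  0  0  1  1  2
The P-positions (g = 0) in 0..10 are 0, 1, 6, 7.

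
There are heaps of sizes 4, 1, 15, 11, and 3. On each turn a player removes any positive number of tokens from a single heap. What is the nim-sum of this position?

2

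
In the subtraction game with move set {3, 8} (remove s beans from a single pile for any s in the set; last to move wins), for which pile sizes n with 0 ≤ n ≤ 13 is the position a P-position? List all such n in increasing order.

0, 1, 2, 6, 7, 11, 12, 13

Compute g(0), g(1), … for moves {3, 8}:
g(0) = mex{} = 0
g(1) = mex{} = 0
g(2) = mex{} = 0
g(3) = mex{0} = 1
g(4) = mex{0} = 1
g(5) = mex{0} = 1
g(6) = mex{1} = 0
g(7) = mex{1} = 0
g(8) = mex{0,1} = 2
g(9) = mex{0} = 1
g(10) = mex{0} = 1
g(11) = mex{1,2} = 0
g(12) = mex{1} = 0
g(13) = mex{1} = 0
The P-positions (g = 0) in 0..13 are 0, 1, 2, 6, 7, 11, 12, 13.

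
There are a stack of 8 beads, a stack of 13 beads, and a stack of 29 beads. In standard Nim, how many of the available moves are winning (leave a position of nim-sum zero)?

1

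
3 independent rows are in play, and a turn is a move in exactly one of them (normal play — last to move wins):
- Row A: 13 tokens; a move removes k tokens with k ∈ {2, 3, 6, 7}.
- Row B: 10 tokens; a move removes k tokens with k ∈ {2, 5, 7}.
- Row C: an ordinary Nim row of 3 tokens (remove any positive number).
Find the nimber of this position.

1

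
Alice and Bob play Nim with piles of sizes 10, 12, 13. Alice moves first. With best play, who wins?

Bitwise XOR of the heap sizes:
  1010  (10)
  1100  (12)
  1101  (13)
  ----
  1011  (11)
The nim-sum is 11 ≠ 0, so this is an N-position: the player to move can win; Alice has a winning move.

Alice wins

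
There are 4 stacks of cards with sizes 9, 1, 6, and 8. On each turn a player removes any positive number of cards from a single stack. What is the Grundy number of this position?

Nim-sum: 9 XOR 1 XOR 6 XOR 8 = 6.

6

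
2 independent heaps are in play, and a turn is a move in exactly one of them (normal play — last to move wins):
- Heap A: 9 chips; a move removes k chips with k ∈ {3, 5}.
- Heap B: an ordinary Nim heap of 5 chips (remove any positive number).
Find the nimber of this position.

Build the Grundy sequence for heap A with g(k) = mex{g(k−s) : s ∈ {3, 5}, s ≤ k}:
k:     0  1  2  3  4  5  6  7  8  9
g(k):  0  0  0  1  1  1  2  2  0  0
So g(9) = 0.
Heap B is a plain Nim heap of size 5, so its Grundy value is 5.
The value of a disjunctive sum is the nim-sum of the parts.
Combined value = 0 ⊕ 5 = 5.

5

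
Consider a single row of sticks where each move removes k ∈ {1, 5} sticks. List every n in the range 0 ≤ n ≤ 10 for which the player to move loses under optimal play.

Grundy values for subtraction set {1, 5}:
k:     0  1  2  3  4  5  6  7  8  9 10
g(k):  0  1  0  1  0  1  0  1  0  1  0
The P-positions (g = 0) in 0..10 are 0, 2, 4, 6, 8, 10.

0, 2, 4, 6, 8, 10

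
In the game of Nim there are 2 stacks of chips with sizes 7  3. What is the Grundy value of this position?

4

Compute the nim-sum pairwise:
7 ⊕ 3 = 4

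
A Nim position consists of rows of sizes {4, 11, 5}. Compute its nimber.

10

Write each in binary and XOR column by column:
  0100  (4)
  1011  (11)
  0101  (5)
  ----
  1010  (10)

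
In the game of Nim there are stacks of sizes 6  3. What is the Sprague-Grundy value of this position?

Compute the nim-sum pairwise:
6 ⊕ 3 = 5

5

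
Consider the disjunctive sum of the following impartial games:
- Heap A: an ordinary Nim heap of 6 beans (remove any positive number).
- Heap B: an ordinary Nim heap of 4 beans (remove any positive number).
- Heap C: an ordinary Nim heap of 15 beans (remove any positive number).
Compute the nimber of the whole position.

Heap A is a plain Nim heap of size 6, so its Grundy value is 6.
Heap B is a plain Nim heap of size 4, so its Grundy value is 4.
Heap C is a plain Nim heap of size 15, so its Grundy value is 15.
The value of a disjunctive sum is the nim-sum of the parts.
Combined value = 6 ⊕ 4 ⊕ 15 = 13.

13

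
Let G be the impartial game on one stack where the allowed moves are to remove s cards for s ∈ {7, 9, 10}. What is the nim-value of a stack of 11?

1

Build the Grundy sequence with g(k) = mex{g(k−s) : s ∈ {7, 9, 10}, s ≤ k}:
k:     0  1  2  3  4  5  6  7  8  9 10 11
g(k):  0  0  0  0  0  0  0  1  1  1  1  1
So g(11) = 1.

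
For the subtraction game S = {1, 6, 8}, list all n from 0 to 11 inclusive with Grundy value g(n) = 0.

0, 2, 4, 7, 9, 11

Grundy values for subtraction set {1, 6, 8}:
g(0) = mex{} = 0
g(1) = mex{0} = 1
g(2) = mex{1} = 0
g(3) = mex{0} = 1
g(4) = mex{1} = 0
g(5) = mex{0} = 1
g(6) = mex{0,1} = 2
g(7) = mex{1,2} = 0
g(8) = mex{0} = 1
g(9) = mex{1} = 0
g(10) = mex{0} = 1
g(11) = mex{1} = 0
The P-positions (g = 0) in 0..11 are 0, 2, 4, 7, 9, 11.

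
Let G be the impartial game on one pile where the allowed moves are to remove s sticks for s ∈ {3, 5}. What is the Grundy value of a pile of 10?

Build the Grundy sequence with g(k) = mex{g(k−s) : s ∈ {3, 5}, s ≤ k}:
g(0) = mex{} = 0
g(1) = mex{} = 0
g(2) = mex{} = 0
g(3) = mex{0} = 1
g(4) = mex{0} = 1
g(5) = mex{0} = 1
g(6) = mex{0,1} = 2
g(7) = mex{0,1} = 2
g(8) = mex{1} = 0
g(9) = mex{1,2} = 0
g(10) = mex{1,2} = 0
So g(10) = 0.

0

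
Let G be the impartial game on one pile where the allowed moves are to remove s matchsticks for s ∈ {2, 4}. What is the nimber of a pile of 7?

0

Compute g(0), g(1), … for moves {2, 4}:
k:     0  1  2  3  4  5  6  7
g(k):  0  0  1  1  2  2  0  0
So g(7) = 0.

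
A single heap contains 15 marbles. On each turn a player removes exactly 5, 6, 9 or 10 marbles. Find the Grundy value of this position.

0

Compute g(0), g(1), … for moves {5, 6, 9, 10}:
k:     0  1  2  3  4  5  6  7  8  9 10 11 12 13 14 15
g(k):  0  0  0  0  0  1  1  1  1  1  2  2  2  2  2  0
So g(15) = 0.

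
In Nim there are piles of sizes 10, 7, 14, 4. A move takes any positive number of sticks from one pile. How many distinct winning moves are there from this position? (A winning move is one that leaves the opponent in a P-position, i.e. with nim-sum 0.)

Nim-sum: 10 XOR 7 XOR 14 XOR 4 = 7.
The overall nim-sum is X = 7. A pile of size p has a winning move iff p XOR X < p (reduce it to p XOR X).
  10: 10 XOR 7 = 13 ≥ 10 — no move.
  7: 7 XOR 7 = 0 < 7 — winning move (to 0).
  14: 14 XOR 7 = 9 < 14 — winning move (to 9).
  4: 4 XOR 7 = 3 < 4 — winning move (to 3).
That gives 3 winning moves.

3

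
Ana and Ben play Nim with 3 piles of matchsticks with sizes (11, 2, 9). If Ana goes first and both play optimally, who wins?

Ben wins

Write each in binary and XOR column by column:
  1011  (11)
  0010  (2)
  1001  (9)
  ----
  0000  (0)
The nim-sum is 0, so this is a P-position: the player to move is in a losing position under optimal play; Ana is about to move from it and so loses — Ben wins.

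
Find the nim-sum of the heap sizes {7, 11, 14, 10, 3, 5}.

Compute the nim-sum pairwise:
7 XOR 11 = 12
12 XOR 14 = 2
2 XOR 10 = 8
8 XOR 3 = 11
11 XOR 5 = 14

14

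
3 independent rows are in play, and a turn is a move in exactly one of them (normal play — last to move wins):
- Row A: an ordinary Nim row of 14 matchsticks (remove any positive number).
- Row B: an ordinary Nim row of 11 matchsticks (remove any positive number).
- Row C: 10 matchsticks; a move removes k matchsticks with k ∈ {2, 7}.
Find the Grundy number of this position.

Row A is a plain Nim row of size 14, so its Grundy value is 14.
Row B is a plain Nim row of size 11, so its Grundy value is 11.
Grundy values for row C (subtraction set {2, 7}):
k:     0  1  2  3  4  5  6  7  8  9 10
g(k):  0  0  1  1  0  0  1  1  2  0  0
So g(10) = 0.
The value of a disjunctive sum is the nim-sum of the parts.
Combined value = 14 ⊕ 11 ⊕ 0 = 5.

5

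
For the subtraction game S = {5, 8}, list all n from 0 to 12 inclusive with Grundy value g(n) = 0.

0, 1, 2, 3, 4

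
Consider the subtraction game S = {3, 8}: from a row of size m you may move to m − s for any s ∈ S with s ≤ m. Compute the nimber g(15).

1

Build the Grundy sequence with g(k) = mex{g(k−s) : s ∈ {3, 8}, s ≤ k}:
k:     0  1  2  3  4  5  6  7  8  9 10 11 12 13 14 15
g(k):  0  0  0  1  1  1  0  0  2  1  1  0  0  0  1  1
So g(15) = 1.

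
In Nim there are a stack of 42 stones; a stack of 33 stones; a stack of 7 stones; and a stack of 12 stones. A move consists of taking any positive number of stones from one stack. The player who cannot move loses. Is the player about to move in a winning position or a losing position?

Losing position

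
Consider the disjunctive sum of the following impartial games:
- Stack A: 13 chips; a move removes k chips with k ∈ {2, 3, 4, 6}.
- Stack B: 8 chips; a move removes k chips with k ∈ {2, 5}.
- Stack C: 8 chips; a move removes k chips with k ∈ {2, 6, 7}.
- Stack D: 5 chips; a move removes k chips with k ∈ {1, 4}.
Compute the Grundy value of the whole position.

Build the Grundy sequence for stack A with g(k) = mex{g(k−s) : s ∈ {2, 3, 4, 6}, s ≤ k}:
g(0) = mex{} = 0
g(1) = mex{} = 0
g(2) = mex{0} = 1
g(3) = mex{0} = 1
g(4) = mex{0,1} = 2
g(5) = mex{0,1} = 2
g(6) = mex{0,1,2} = 3
g(7) = mex{0,1,2} = 3
g(8) = mex{1,2,3} = 0
g(9) = mex{1,2,3} = 0
g(10) = mex{0,2,3} = 1
g(11) = mex{0,2,3} = 1
g(12) = mex{0,1,3} = 2
g(13) = mex{0,1,3} = 2
So g(13) = 2.
Grundy values for stack B (subtraction set {2, 5}):
k:     0  1  2  3  4  5  6  7  8
g(k):  0  0  1  1  0  2  1  0  0
So g(8) = 0.
Grundy values for stack C (subtraction set {2, 6, 7}):
k:     0  1  2  3  4  5  6  7  8
g(k):  0  0  1  1  0  0  1  1  2
So g(8) = 2.
For stack D, compute g(0), g(1), … with moves {1, 4}:
k:     0  1  2  3  4  5
g(k):  0  1  0  1  2  0
So g(5) = 0.
The value of a disjunctive sum is the nim-sum of the parts.
Combined value = 2 XOR 0 XOR 2 XOR 0 = 0.

0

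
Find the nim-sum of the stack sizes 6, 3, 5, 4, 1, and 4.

Write each in binary and XOR column by column:
  110  (6)
  011  (3)
  101  (5)
  100  (4)
  001  (1)
  100  (4)
  ---
  001  (1)

1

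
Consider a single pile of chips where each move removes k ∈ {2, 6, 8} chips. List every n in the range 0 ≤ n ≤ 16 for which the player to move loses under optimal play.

0, 1, 4, 5, 14, 15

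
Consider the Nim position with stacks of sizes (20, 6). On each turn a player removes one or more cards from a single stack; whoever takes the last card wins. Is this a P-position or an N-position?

N-position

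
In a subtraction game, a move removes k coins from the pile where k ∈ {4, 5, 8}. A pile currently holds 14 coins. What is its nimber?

0

Compute g(0), g(1), … for moves {4, 5, 8}:
k:     0  1  2  3  4  5  6  7  8  9 10 11 12 13 14
g(k):  0  0  0  0  1  1  1  1  2  2  2  2  0  0  0
So g(14) = 0.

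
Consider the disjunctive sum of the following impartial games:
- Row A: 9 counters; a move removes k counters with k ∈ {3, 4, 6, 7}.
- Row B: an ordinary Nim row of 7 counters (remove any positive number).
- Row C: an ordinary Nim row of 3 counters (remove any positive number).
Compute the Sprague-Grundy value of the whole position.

7

Build the Grundy sequence for row A with g(k) = mex{g(k−s) : s ∈ {3, 4, 6, 7}, s ≤ k}:
g(0) = mex{} = 0
g(1) = mex{} = 0
g(2) = mex{} = 0
g(3) = mex{0} = 1
g(4) = mex{0} = 1
g(5) = mex{0} = 1
g(6) = mex{0,1} = 2
g(7) = mex{0,1} = 2
g(8) = mex{0,1} = 2
g(9) = mex{0,1,2} = 3
So g(9) = 3.
Row B is a plain Nim row of size 7, so its Grundy value is 7.
Row C is a plain Nim row of size 3, so its Grundy value is 3.
The value of a disjunctive sum is the nim-sum of the parts.
Combined value = 3 XOR 7 XOR 3 = 7.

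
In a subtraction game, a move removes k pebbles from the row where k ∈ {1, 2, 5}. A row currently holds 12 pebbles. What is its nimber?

Build the Grundy sequence with g(k) = mex{g(k−s) : s ∈ {1, 2, 5}, s ≤ k}:
g(0) = mex{} = 0
g(1) = mex{0} = 1
g(2) = mex{0,1} = 2
g(3) = mex{1,2} = 0
g(4) = mex{0,2} = 1
g(5) = mex{0,1} = 2
g(6) = mex{1,2} = 0
g(7) = mex{0,2} = 1
g(8) = mex{0,1} = 2
g(9) = mex{1,2} = 0
g(10) = mex{0,2} = 1
g(11) = mex{0,1} = 2
g(12) = mex{1,2} = 0
So g(12) = 0.

0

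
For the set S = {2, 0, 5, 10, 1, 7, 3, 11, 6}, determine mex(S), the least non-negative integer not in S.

4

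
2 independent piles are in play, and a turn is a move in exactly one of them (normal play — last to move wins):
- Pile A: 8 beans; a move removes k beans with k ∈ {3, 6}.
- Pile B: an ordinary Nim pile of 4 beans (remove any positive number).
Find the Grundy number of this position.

6

Build the Grundy sequence for pile A with g(k) = mex{g(k−s) : s ∈ {3, 6}, s ≤ k}:
g(0) = mex{} = 0
g(1) = mex{} = 0
g(2) = mex{} = 0
g(3) = mex{0} = 1
g(4) = mex{0} = 1
g(5) = mex{0} = 1
g(6) = mex{0,1} = 2
g(7) = mex{0,1} = 2
g(8) = mex{0,1} = 2
So g(8) = 2.
Pile B is a plain Nim pile of size 4, so its Grundy value is 4.
The value of a disjunctive sum is the nim-sum of the parts.
Combined value = 2 ⊕ 4 = 6.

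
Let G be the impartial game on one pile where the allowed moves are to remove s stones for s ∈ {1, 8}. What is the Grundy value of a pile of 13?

0

Compute g(0), g(1), … for moves {1, 8}:
g(0) = mex{} = 0
g(1) = mex{0} = 1
g(2) = mex{1} = 0
g(3) = mex{0} = 1
g(4) = mex{1} = 0
g(5) = mex{0} = 1
g(6) = mex{1} = 0
g(7) = mex{0} = 1
g(8) = mex{0,1} = 2
g(9) = mex{1,2} = 0
g(10) = mex{0} = 1
g(11) = mex{1} = 0
g(12) = mex{0} = 1
g(13) = mex{1} = 0
So g(13) = 0.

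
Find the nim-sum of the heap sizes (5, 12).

9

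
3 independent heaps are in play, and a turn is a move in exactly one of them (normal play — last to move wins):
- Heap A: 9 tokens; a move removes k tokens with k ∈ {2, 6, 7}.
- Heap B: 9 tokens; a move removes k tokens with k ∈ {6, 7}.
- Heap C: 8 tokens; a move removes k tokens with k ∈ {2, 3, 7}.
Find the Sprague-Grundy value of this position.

0

For heap A, compute g(0), g(1), … with moves {2, 6, 7}:
k:     0  1  2  3  4  5  6  7  8  9
g(k):  0  0  1  1  0  0  1  1  2  0
So g(9) = 0.
Grundy values for heap B (subtraction set {6, 7}):
k:     0  1  2  3  4  5  6  7  8  9
g(k):  0  0  0  0  0  0  1  1  1  1
So g(9) = 1.
For heap C, compute g(0), g(1), … with moves {2, 3, 7}:
g(0) = mex{} = 0
g(1) = mex{} = 0
g(2) = mex{0} = 1
g(3) = mex{0} = 1
g(4) = mex{0,1} = 2
g(5) = mex{1} = 0
g(6) = mex{1,2} = 0
g(7) = mex{0,2} = 1
g(8) = mex{0} = 1
So g(8) = 1.
By the Sprague-Grundy theorem, the Grundy value of a sum of independent games is the XOR of the component values.
Combined value = 0 ⊕ 1 ⊕ 1 = 0.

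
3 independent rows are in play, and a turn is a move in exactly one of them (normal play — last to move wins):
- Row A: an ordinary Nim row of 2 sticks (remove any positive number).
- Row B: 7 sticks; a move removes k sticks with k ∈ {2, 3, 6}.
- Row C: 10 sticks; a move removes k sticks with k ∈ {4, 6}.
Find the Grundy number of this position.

Row A is a plain Nim row of size 2, so its Grundy value is 2.
Build the Grundy sequence for row B with g(k) = mex{g(k−s) : s ∈ {2, 3, 6}, s ≤ k}:
g(0) = mex{} = 0
g(1) = mex{} = 0
g(2) = mex{0} = 1
g(3) = mex{0} = 1
g(4) = mex{0,1} = 2
g(5) = mex{1} = 0
g(6) = mex{0,1,2} = 3
g(7) = mex{0,2} = 1
So g(7) = 1.
For row C, compute g(0), g(1), … with moves {4, 6}:
k:     0  1  2  3  4  5  6  7  8  9 10
g(k):  0  0  0  0  1  1  1  1  2  2  0
So g(10) = 0.
By the Sprague-Grundy theorem, the Grundy value of a sum of independent games is the XOR of the component values.
Combined value = 2 XOR 1 XOR 0 = 3.

3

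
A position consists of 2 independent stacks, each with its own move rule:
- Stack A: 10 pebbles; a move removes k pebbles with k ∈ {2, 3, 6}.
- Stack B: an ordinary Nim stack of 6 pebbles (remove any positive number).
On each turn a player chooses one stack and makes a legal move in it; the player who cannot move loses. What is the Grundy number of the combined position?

6

Grundy values for stack A (subtraction set {2, 3, 6}):
g(0) = mex{} = 0
g(1) = mex{} = 0
g(2) = mex{0} = 1
g(3) = mex{0} = 1
g(4) = mex{0,1} = 2
g(5) = mex{1} = 0
g(6) = mex{0,1,2} = 3
g(7) = mex{0,2} = 1
g(8) = mex{0,1,3} = 2
g(9) = mex{1,3} = 0
g(10) = mex{1,2} = 0
So g(10) = 0.
Stack B is a plain Nim stack of size 6, so its Grundy value is 6.
By the Sprague-Grundy theorem, the Grundy value of a sum of independent games is the XOR of the component values.
Combined value = 0 XOR 6 = 6.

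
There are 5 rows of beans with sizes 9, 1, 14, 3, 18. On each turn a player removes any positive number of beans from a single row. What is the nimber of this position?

23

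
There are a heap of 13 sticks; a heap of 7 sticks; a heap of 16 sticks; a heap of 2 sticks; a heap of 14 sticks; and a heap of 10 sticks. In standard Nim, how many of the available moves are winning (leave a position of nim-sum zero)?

1

Nim-sum: 13 ⊕ 7 ⊕ 16 ⊕ 2 ⊕ 14 ⊕ 10 = 28.
The overall nim-sum is X = 28. A heap of size p has a winning move iff p XOR X < p (reduce it to p XOR X).
  13: 13 XOR 28 = 17 ≥ 13 — no move.
  7: 7 XOR 28 = 27 ≥ 7 — no move.
  16: 16 XOR 28 = 12 < 16 — winning move (to 12).
  2: 2 XOR 28 = 30 ≥ 2 — no move.
  14: 14 XOR 28 = 18 ≥ 14 — no move.
  10: 10 XOR 28 = 22 ≥ 10 — no move.
That gives 1 winning move.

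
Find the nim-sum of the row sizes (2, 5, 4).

Bitwise XOR of the heap sizes:
  010  (2)
  101  (5)
  100  (4)
  ---
  011  (3)

3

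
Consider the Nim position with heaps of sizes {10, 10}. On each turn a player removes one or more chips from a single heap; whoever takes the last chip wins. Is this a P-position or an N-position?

P-position

Bitwise XOR of the heap sizes:
  1010  (10)
  1010  (10)
  ----
  0000  (0)
The nim-sum is 0, so this is a P-position: the player to move is in a losing position under optimal play.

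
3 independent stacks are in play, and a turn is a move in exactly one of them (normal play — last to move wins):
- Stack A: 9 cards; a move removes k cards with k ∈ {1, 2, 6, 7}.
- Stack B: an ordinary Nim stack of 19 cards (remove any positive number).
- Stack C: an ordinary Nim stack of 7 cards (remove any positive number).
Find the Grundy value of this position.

Build the Grundy sequence for stack A with g(k) = mex{g(k−s) : s ∈ {1, 2, 6, 7}, s ≤ k}:
g(0) = mex{} = 0
g(1) = mex{0} = 1
g(2) = mex{0,1} = 2
g(3) = mex{1,2} = 0
g(4) = mex{0,2} = 1
g(5) = mex{0,1} = 2
g(6) = mex{0,1,2} = 3
g(7) = mex{0,1,2,3} = 4
g(8) = mex{1,2,3,4} = 0
g(9) = mex{0,2,4} = 1
So g(9) = 1.
Stack B is a plain Nim stack of size 19, so its Grundy value is 19.
Stack C is a plain Nim stack of size 7, so its Grundy value is 7.
By the Sprague-Grundy theorem, the Grundy value of a sum of independent games is the XOR of the component values.
Combined value = 1 ⊕ 19 ⊕ 7 = 21.

21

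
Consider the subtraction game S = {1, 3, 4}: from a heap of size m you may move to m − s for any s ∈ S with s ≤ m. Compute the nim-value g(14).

Build the Grundy sequence with g(k) = mex{g(k−s) : s ∈ {1, 3, 4}, s ≤ k}:
k:     0  1  2  3  4  5  6  7  8  9 10 11 12 13 14
g(k):  0  1  0  1  2  3  2  0  1  0  1  2  3  2  0
So g(14) = 0.

0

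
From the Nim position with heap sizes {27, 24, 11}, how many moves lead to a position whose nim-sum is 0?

In binary:
  11011  (27)
  11000  (24)
  01011  (11)
  -----
  01000  (8)
The overall nim-sum is X = 8. A heap of size p has a winning move iff p XOR X < p (reduce it to p XOR X).
  27: 27 XOR 8 = 19 < 27 — winning move (to 19).
  24: 24 XOR 8 = 16 < 24 — winning move (to 16).
  11: 11 XOR 8 = 3 < 11 — winning move (to 3).
That gives 3 winning moves.

3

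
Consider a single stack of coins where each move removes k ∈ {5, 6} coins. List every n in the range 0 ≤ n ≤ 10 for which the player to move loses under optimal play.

0, 1, 2, 3, 4

Grundy values for subtraction set {5, 6}:
k:     0  1  2  3  4  5  6  7  8  9 10
g(k):  0  0  0  0  0  1  1  1  1  1  2
The P-positions (g = 0) in 0..10 are 0, 1, 2, 3, 4.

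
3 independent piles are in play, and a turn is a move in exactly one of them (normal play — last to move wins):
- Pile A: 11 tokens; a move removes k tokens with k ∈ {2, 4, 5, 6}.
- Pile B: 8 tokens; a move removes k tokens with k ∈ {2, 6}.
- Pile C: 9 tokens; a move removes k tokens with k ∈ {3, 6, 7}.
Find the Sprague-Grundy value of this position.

For pile A, compute g(0), g(1), … with moves {2, 4, 5, 6}:
g(0) = mex{} = 0
g(1) = mex{} = 0
g(2) = mex{0} = 1
g(3) = mex{0} = 1
g(4) = mex{0,1} = 2
g(5) = mex{0,1} = 2
g(6) = mex{0,1,2} = 3
g(7) = mex{0,1,2} = 3
g(8) = mex{1,2,3} = 0
g(9) = mex{1,2,3} = 0
g(10) = mex{0,2,3} = 1
g(11) = mex{0,2,3} = 1
So g(11) = 1.
For pile B, compute g(0), g(1), … with moves {2, 6}:
g(0) = mex{} = 0
g(1) = mex{} = 0
g(2) = mex{0} = 1
g(3) = mex{0} = 1
g(4) = mex{1} = 0
g(5) = mex{1} = 0
g(6) = mex{0} = 1
g(7) = mex{0} = 1
g(8) = mex{1} = 0
So g(8) = 0.
Build the Grundy sequence for pile C with g(k) = mex{g(k−s) : s ∈ {3, 6, 7}, s ≤ k}:
k:     0  1  2  3  4  5  6  7  8  9
g(k):  0  0  0  1  1  1  2  2  2  3
So g(9) = 3.
The value of a disjunctive sum is the nim-sum of the parts.
Combined value = 1 ⊕ 0 ⊕ 3 = 2.

2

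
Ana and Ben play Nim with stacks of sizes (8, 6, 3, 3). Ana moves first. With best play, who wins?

Ana wins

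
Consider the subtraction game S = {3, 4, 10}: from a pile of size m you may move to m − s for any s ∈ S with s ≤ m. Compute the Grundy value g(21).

Compute g(0), g(1), … for moves {3, 4, 10}:
k:     0  1  2  3  4  5  6  7  8  9 10 11 12 13 14 15 16 17 18 19 20 21
g(k):  0  0  0  1  1  1  2  0  0  0  1  1  1  2  0  0  0  1  1  1  2  0
So g(21) = 0.

0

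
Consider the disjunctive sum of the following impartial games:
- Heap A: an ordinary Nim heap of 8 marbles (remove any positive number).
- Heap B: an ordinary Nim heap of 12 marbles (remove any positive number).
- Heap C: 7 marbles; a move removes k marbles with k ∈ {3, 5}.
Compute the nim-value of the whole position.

6

Heap A is a plain Nim heap of size 8, so its Grundy value is 8.
Heap B is a plain Nim heap of size 12, so its Grundy value is 12.
Build the Grundy sequence for heap C with g(k) = mex{g(k−s) : s ∈ {3, 5}, s ≤ k}:
g(0) = mex{} = 0
g(1) = mex{} = 0
g(2) = mex{} = 0
g(3) = mex{0} = 1
g(4) = mex{0} = 1
g(5) = mex{0} = 1
g(6) = mex{0,1} = 2
g(7) = mex{0,1} = 2
So g(7) = 2.
The value of a disjunctive sum is the nim-sum of the parts.
Combined value = 8 XOR 12 XOR 2 = 6.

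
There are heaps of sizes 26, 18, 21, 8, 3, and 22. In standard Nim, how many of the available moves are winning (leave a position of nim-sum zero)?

0

Compute the nim-sum pairwise:
26 ^ 18 = 8
8 ^ 21 = 29
29 ^ 8 = 21
21 ^ 3 = 22
22 ^ 22 = 0
The nim-sum is already 0, so every move leaves a nonzero nim-sum — there are no winning moves.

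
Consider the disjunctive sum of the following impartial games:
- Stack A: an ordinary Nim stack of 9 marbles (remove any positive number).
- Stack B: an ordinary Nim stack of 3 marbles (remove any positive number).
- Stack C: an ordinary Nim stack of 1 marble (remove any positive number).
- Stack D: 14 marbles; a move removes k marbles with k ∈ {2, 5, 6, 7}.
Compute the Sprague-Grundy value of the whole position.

10

Stack A is a plain Nim stack of size 9, so its Grundy value is 9.
Stack B is a plain Nim stack of size 3, so its Grundy value is 3.
Stack C is a plain Nim stack of size 1, so its Grundy value is 1.
Grundy values for stack D (subtraction set {2, 5, 6, 7}):
g(0) = mex{} = 0
g(1) = mex{} = 0
g(2) = mex{0} = 1
g(3) = mex{0} = 1
g(4) = mex{1} = 0
g(5) = mex{0,1} = 2
g(6) = mex{0} = 1
g(7) = mex{0,1,2} = 3
g(8) = mex{0,1} = 2
g(9) = mex{0,1,3} = 2
g(10) = mex{0,1,2} = 3
g(11) = mex{0,1,2} = 3
g(12) = mex{1,2,3} = 0
g(13) = mex{1,2,3} = 0
g(14) = mex{0,2,3} = 1
So g(14) = 1.
The value of a disjunctive sum is the nim-sum of the parts.
Combined value = 9 ⊕ 3 ⊕ 1 ⊕ 1 = 10.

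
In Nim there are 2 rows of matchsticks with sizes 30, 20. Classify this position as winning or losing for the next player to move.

Winning position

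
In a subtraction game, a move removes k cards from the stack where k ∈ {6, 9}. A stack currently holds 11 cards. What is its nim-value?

1

Compute g(0), g(1), … for moves {6, 9}:
g(0) = mex{} = 0
g(1) = mex{} = 0
g(2) = mex{} = 0
g(3) = mex{} = 0
g(4) = mex{} = 0
g(5) = mex{} = 0
g(6) = mex{0} = 1
g(7) = mex{0} = 1
g(8) = mex{0} = 1
g(9) = mex{0} = 1
g(10) = mex{0} = 1
g(11) = mex{0} = 1
So g(11) = 1.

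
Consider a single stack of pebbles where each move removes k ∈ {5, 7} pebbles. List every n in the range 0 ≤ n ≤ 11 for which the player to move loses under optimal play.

0, 1, 2, 3, 4

Build the Grundy sequence with g(k) = mex{g(k−s) : s ∈ {5, 7}, s ≤ k}:
g(0) = mex{} = 0
g(1) = mex{} = 0
g(2) = mex{} = 0
g(3) = mex{} = 0
g(4) = mex{} = 0
g(5) = mex{0} = 1
g(6) = mex{0} = 1
g(7) = mex{0} = 1
g(8) = mex{0} = 1
g(9) = mex{0} = 1
g(10) = mex{0,1} = 2
g(11) = mex{0,1} = 2
The P-positions (g = 0) in 0..11 are 0, 1, 2, 3, 4.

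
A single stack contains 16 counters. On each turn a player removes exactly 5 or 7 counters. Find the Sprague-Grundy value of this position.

0

Build the Grundy sequence with g(k) = mex{g(k−s) : s ∈ {5, 7}, s ≤ k}:
k:     0  1  2  3  4  5  6  7  8  9 10 11 12 13 14 15 16
g(k):  0  0  0  0  0  1  1  1  1  1  2  2  0  0  0  0  0
So g(16) = 0.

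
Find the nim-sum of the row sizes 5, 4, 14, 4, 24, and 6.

21

Write each in binary and XOR column by column:
  00101  (5)
  00100  (4)
  01110  (14)
  00100  (4)
  11000  (24)
  00110  (6)
  -----
  10101  (21)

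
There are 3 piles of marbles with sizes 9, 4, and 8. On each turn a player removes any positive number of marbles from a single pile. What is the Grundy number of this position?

Compute the nim-sum pairwise:
9 ^ 4 = 13
13 ^ 8 = 5

5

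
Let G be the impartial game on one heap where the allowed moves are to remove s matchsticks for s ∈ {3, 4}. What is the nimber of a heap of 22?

0

Build the Grundy sequence with g(k) = mex{g(k−s) : s ∈ {3, 4}, s ≤ k}:
k:     0  1  2  3  4  5  6  7  8  9 10 11 12 13 14 15 16 17 18 19 20 21 22
g(k):  0  0  0  1  1  1  2  0  0  0  1  1  1  2  0  0  0  1  1  1  2  0  0
So g(22) = 0.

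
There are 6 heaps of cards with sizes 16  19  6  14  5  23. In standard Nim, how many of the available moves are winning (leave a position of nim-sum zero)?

3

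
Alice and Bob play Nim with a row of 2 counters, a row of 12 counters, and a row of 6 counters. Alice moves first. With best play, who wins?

Nim-sum: 2 XOR 12 XOR 6 = 8.
The nim-sum is 8 ≠ 0, so this is an N-position: the player to move can win; Alice has a winning move.

Alice wins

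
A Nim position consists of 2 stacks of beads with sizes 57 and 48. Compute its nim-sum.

In binary:
  111001  (57)
  110000  (48)
  ------
  001001  (9)

9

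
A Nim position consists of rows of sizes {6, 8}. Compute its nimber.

Nim-sum: 6 ^ 8 = 14.

14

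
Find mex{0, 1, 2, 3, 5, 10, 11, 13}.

4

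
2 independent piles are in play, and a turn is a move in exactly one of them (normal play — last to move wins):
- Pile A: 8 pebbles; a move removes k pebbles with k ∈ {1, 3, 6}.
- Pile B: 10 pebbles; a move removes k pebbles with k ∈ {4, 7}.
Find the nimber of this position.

0

Grundy values for pile A (subtraction set {1, 3, 6}):
g(0) = mex{} = 0
g(1) = mex{0} = 1
g(2) = mex{1} = 0
g(3) = mex{0} = 1
g(4) = mex{1} = 0
g(5) = mex{0} = 1
g(6) = mex{0,1} = 2
g(7) = mex{0,1,2} = 3
g(8) = mex{0,1,3} = 2
So g(8) = 2.
Build the Grundy sequence for pile B with g(k) = mex{g(k−s) : s ∈ {4, 7}, s ≤ k}:
g(0) = mex{} = 0
g(1) = mex{} = 0
g(2) = mex{} = 0
g(3) = mex{} = 0
g(4) = mex{0} = 1
g(5) = mex{0} = 1
g(6) = mex{0} = 1
g(7) = mex{0} = 1
g(8) = mex{0,1} = 2
g(9) = mex{0,1} = 2
g(10) = mex{0,1} = 2
So g(10) = 2.
The value of a disjunctive sum is the nim-sum of the parts.
Combined value = 2 XOR 2 = 0.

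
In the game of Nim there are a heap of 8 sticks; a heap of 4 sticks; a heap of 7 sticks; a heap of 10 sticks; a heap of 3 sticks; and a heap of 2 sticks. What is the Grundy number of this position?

0

Write each in binary and XOR column by column:
  1000  (8)
  0100  (4)
  0111  (7)
  1010  (10)
  0011  (3)
  0010  (2)
  ----
  0000  (0)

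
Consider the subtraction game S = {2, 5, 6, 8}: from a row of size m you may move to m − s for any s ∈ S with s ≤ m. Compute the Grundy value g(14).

Build the Grundy sequence with g(k) = mex{g(k−s) : s ∈ {2, 5, 6, 8}, s ≤ k}:
g(0) = mex{} = 0
g(1) = mex{} = 0
g(2) = mex{0} = 1
g(3) = mex{0} = 1
g(4) = mex{1} = 0
g(5) = mex{0,1} = 2
g(6) = mex{0} = 1
g(7) = mex{0,1,2} = 3
g(8) = mex{0,1} = 2
g(9) = mex{0,1,3} = 2
g(10) = mex{0,1,2} = 3
g(11) = mex{1,2} = 0
g(12) = mex{0,1,3} = 2
g(13) = mex{0,2,3} = 1
g(14) = mex{1,2} = 0
So g(14) = 0.

0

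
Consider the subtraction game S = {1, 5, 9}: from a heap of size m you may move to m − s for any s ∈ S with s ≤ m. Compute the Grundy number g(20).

0

Grundy values for subtraction set {1, 5, 9}:
k:     0  1  2  3  4  5  6  7  8  9 10 11 12 13 14 15 16 17 18 19 20
g(k):  0  1  0  1  0  1  0  1  0  1  0  1  0  1  0  1  0  1  0  1  0
So g(20) = 0.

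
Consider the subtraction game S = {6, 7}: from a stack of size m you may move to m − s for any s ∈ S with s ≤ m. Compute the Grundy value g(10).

1

Compute g(0), g(1), … for moves {6, 7}:
k:     0  1  2  3  4  5  6  7  8  9 10
g(k):  0  0  0  0  0  0  1  1  1  1  1
So g(10) = 1.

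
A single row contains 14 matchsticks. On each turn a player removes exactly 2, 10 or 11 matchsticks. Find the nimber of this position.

3

Build the Grundy sequence with g(k) = mex{g(k−s) : s ∈ {2, 10, 11}, s ≤ k}:
g(0) = mex{} = 0
g(1) = mex{} = 0
g(2) = mex{0} = 1
g(3) = mex{0} = 1
g(4) = mex{1} = 0
g(5) = mex{1} = 0
g(6) = mex{0} = 1
g(7) = mex{0} = 1
g(8) = mex{1} = 0
g(9) = mex{1} = 0
g(10) = mex{0} = 1
g(11) = mex{0} = 1
g(12) = mex{0,1} = 2
g(13) = mex{1} = 0
g(14) = mex{0,1,2} = 3
So g(14) = 3.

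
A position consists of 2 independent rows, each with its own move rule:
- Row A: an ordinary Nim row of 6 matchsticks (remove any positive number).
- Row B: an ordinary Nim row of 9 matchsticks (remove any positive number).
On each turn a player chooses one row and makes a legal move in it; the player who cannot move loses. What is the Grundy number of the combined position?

15

Row A is a plain Nim row of size 6, so its Grundy value is 6.
Row B is a plain Nim row of size 9, so its Grundy value is 9.
The value of a disjunctive sum is the nim-sum of the parts.
Combined value = 6 ⊕ 9 = 15.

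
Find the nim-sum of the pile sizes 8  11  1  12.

Bitwise XOR of the heap sizes:
  1000  (8)
  1011  (11)
  0001  (1)
  1100  (12)
  ----
  1110  (14)

14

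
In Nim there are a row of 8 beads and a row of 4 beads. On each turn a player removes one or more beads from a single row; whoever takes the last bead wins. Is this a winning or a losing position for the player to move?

Winning position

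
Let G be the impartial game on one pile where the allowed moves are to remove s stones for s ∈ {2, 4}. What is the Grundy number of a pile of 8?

Grundy values for subtraction set {2, 4}:
g(0) = mex{} = 0
g(1) = mex{} = 0
g(2) = mex{0} = 1
g(3) = mex{0} = 1
g(4) = mex{0,1} = 2
g(5) = mex{0,1} = 2
g(6) = mex{1,2} = 0
g(7) = mex{1,2} = 0
g(8) = mex{0,2} = 1
So g(8) = 1.

1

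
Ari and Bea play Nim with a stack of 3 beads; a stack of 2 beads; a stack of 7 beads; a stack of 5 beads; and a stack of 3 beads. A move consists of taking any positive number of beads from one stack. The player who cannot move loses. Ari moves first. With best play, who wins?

Bea wins

Nim-sum: 3 ^ 2 ^ 7 ^ 5 ^ 3 = 0.
The nim-sum is 0, so this is a P-position: the player to move is in a losing position under optimal play; Ari is about to move from it and so loses — Bea wins.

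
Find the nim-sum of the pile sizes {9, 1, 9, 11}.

Compute the nim-sum pairwise:
9 XOR 1 = 8
8 XOR 9 = 1
1 XOR 11 = 10

10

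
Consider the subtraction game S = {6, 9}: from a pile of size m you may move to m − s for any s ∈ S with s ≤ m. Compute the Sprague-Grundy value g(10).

1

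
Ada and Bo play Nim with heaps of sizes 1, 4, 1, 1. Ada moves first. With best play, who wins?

Ada wins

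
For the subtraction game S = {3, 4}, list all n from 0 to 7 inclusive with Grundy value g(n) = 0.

0, 1, 2, 7

Build the Grundy sequence with g(k) = mex{g(k−s) : s ∈ {3, 4}, s ≤ k}:
k:     0  1  2  3  4  5  6  7
g(k):  0  0  0  1  1  1  2  0
The P-positions (g = 0) in 0..7 are 0, 1, 2, 7.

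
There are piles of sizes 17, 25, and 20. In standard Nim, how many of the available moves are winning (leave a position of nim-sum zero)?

3

Write each in binary and XOR column by column:
  10001  (17)
  11001  (25)
  10100  (20)
  -----
  11100  (28)
The overall nim-sum is X = 28. A pile of size p has a winning move iff p XOR X < p (reduce it to p XOR X).
  17: 17 XOR 28 = 13 < 17 — winning move (to 13).
  25: 25 XOR 28 = 5 < 25 — winning move (to 5).
  20: 20 XOR 28 = 8 < 20 — winning move (to 8).
That gives 3 winning moves.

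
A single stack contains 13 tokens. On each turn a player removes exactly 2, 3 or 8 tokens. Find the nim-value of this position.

Compute g(0), g(1), … for moves {2, 3, 8}:
g(0) = mex{} = 0
g(1) = mex{} = 0
g(2) = mex{0} = 1
g(3) = mex{0} = 1
g(4) = mex{0,1} = 2
g(5) = mex{1} = 0
g(6) = mex{1,2} = 0
g(7) = mex{0,2} = 1
g(8) = mex{0} = 1
g(9) = mex{0,1} = 2
g(10) = mex{1} = 0
g(11) = mex{1,2} = 0
g(12) = mex{0,2} = 1
g(13) = mex{0} = 1
So g(13) = 1.

1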